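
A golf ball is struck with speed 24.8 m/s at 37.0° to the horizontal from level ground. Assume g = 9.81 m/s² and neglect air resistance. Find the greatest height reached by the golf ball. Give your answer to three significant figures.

11.4 m

Vertical component of launch velocity: v_y = 24.8 sin 37.0° = 14.93 m/s.
At the highest point the vertical velocity is zero, so v_y² = 2 g h_max.
h_max = (14.93)² / (2 × 9.81) = 222.9 / 19.62 = 11.4 m.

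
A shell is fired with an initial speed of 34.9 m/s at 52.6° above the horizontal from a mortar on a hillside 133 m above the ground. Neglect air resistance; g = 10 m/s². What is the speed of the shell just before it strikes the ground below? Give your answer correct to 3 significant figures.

v_x = 34.9 cos 52.6° = 21.20 m/s is unchanged throughout.
For the vertical component, v_y² = v_y0² + 2 g h = (27.73)² + 2×10×133 = 3429, so |v_y| = 58.56 m/s.
Impact speed = √(v_x² + v_y²) = √(449.4 + 3429) = 62.3 m/s.

62.3 m/s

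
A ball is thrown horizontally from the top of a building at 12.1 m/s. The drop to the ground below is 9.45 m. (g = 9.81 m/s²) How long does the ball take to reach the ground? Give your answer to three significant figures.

The horizontal speed doesn't affect the fall. With v_y0 = 0, h = ½ g t².
t = √(2 × 9.45 / 9.81) = √1.927 = 1.39 s.

1.39 s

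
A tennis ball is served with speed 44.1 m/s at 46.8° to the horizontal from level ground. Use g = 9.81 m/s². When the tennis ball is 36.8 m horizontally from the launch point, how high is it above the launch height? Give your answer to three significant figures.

31.9 m

v_x = 44.1 cos 46.8° = 30.19 m/s, v_y0 = 44.1 sin 46.8° = 32.15 m/s.
Time to reach x = 36.8 m: t = x / v_x = 36.8 / 30.19 = 1.219 s.
y = v_y0 t − ½ g t² = 32.15×1.219 − 4.905×1.219² = 31.9 m.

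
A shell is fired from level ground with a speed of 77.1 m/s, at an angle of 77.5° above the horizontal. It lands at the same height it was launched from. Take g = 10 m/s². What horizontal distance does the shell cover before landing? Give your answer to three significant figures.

251 m

Components: v_x = 77.1 cos 77.5° = 16.69 m/s, v_y = 77.1 sin 77.5° = 75.27 m/s.
Time of flight (same landing height): t = 2 v_y / g = 2 × 75.27 / 10 = 15.05 s.
Range: R = v_x · t = 16.69 × 15.05 = 251 m.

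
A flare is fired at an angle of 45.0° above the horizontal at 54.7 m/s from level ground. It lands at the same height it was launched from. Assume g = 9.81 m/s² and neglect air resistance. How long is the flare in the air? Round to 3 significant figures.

7.89 s

Vertical component: v_y = 54.7 sin 45.0° = 38.68 m/s.
For a projectile landing at launch height, time of flight is t = 2 v_y / g = 2 × 38.68 / 9.81 = 7.89 s.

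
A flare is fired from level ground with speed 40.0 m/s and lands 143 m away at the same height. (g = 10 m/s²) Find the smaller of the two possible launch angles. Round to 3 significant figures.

31.7°

Level-ground range: R = v₀² sin(2θ)/g ⇒ sin 2θ = R g / v₀² = 143×10/40.0² = 0.8938.
2θ = arcsin(0.8938) = 63.35° or 180° − 63.35° = 116.65°.
So θ = 31.7° or θ = 58.3°.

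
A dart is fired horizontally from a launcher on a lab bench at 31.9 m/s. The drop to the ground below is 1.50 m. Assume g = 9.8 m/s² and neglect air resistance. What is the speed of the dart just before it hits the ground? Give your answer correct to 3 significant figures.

Fall time: t = √(2 × 1.50 / 9.8) = 0.5533 s.
At impact: v_x = 31.9 m/s (unchanged), v_y = g t = 9.8 × 0.5533 = 5.422 m/s.
Speed = √(v_x² + v_y²) = √(1018 + 29.40) = 32.4 m/s.

32.4 m/s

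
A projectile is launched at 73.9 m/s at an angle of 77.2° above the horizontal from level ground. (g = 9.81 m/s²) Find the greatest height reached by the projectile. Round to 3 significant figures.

265 m

Vertical component of launch velocity: v_y = 73.9 sin 77.2° = 72.06 m/s.
At the highest point the vertical velocity is zero, so v_y² = 2 g h_max.
h_max = (72.06)² / (2 × 9.81) = 5193 / 19.62 = 265 m.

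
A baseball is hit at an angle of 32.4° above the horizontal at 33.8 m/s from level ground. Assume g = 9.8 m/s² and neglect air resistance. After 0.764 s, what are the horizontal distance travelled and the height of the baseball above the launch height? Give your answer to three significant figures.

x = 21.8 m, y = 11.0 m

v_x = 33.8 cos 32.4° = 28.54 m/s; v_y0 = 33.8 sin 32.4° = 18.11 m/s.
x = v_x t = 28.54 × 0.764 = 21.8 m.
y = v_y0 t − ½ g t² = 18.11×0.764 − 4.900×0.764² = 11.0 m.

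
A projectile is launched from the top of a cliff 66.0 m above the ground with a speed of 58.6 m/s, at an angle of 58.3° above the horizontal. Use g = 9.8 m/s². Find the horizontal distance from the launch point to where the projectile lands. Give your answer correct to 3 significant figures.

Components: v_x = 58.6 cos 58.3° = 30.79 m/s, v_y = 58.6 sin 58.3° = 49.86 m/s.
Vertical: 0 = 66.0 + 49.86 t − ½(9.8) t² ⇒ 4.900 t² − 49.86 t − 66.0 = 0.
t = [49.86 + √(2486 + 1294)] / 9.800 = 11.36 s.
Horizontal: R = v_x · t = 30.79 × 11.36 = 350 m.

350 m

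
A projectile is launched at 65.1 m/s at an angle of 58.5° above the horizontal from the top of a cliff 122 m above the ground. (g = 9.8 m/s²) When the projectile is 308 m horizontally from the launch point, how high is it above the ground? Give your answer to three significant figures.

223 m

v_x = 65.1 cos 58.5° = 34.01 m/s, v_y0 = 65.1 sin 58.5° = 55.51 m/s.
Time to reach x = 308 m: t = x / v_x = 308 / 34.01 = 9.056 s.
y = 122 + v_y0 t − ½ g t² = 122 + 55.51×9.056 − 4.900×9.056² = 223 m.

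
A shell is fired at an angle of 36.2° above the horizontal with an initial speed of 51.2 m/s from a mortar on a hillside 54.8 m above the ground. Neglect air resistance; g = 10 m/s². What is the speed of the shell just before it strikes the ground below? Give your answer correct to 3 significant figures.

v_x = 51.2 cos 36.2° = 41.32 m/s is unchanged throughout.
For the vertical component, v_y² = v_y0² + 2 g h = (30.24)² + 2×10×54.8 = 2010, so |v_y| = 44.83 m/s.
Impact speed = √(v_x² + v_y²) = √(1707 + 2010) = 61.0 m/s.

61.0 m/s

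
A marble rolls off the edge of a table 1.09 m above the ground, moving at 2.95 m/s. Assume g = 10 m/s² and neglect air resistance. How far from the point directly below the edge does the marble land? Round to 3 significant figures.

1.38 m

Initial vertical velocity is zero, so the fall time comes from h = ½ g t²: t = √(2 × 1.09 / 10) = 0.4669 s.
Horizontal motion is uniform at 2.95 m/s, so x = 2.95 × 0.4669 = 1.38 m.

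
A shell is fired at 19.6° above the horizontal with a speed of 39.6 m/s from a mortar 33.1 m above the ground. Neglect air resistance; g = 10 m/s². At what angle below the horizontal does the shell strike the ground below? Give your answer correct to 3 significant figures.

37.8°

v_x = 39.6 cos 19.6° = 37.31 m/s.
At impact |v_y| = √(v_y0² + 2 g h) = √(13.28² + 2×10×33.1) = 28.95 m/s.
Angle below horizontal = arctan(|v_y| / v_x) = arctan(28.95 / 37.31) = 37.8°.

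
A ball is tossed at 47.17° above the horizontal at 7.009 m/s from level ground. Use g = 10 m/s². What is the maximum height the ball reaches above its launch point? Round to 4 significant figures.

1.321 m

Vertical component of launch velocity: v_y = 7.009 sin 47.17° = 5.1402 m/s.
At the highest point the vertical velocity is zero, so v_y² = 2 g h_max.
h_max = (5.1402)² / (2 × 10) = 26.422 / 20.00 = 1.321 m.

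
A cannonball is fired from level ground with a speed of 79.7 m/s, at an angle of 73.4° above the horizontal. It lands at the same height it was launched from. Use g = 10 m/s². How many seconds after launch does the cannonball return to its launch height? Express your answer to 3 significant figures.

15.3 s

Vertical component: v_y = 79.7 sin 73.4° = 76.38 m/s.
For a projectile landing at launch height, time of flight is t = 2 v_y / g = 2 × 76.38 / 10 = 15.3 s.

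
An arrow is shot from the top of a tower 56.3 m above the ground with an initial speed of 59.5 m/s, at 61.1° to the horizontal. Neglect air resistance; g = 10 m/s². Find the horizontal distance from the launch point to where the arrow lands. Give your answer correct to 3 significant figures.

328 m

Components: v_x = 59.5 cos 61.1° = 28.76 m/s, v_y = 59.5 sin 61.1° = 52.09 m/s.
Vertical: 0 = 56.3 + 52.09 t − ½(10) t² ⇒ 5.000 t² − 52.09 t − 56.3 = 0.
t = [52.09 + √(2713 + 1126)] / 10.00 = 11.40 s.
Horizontal: R = v_x · t = 28.76 × 11.40 = 328 m.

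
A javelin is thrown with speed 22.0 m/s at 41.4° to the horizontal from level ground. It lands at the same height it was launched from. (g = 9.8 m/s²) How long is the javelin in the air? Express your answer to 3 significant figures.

2.97 s

Vertical component: v_y = 22.0 sin 41.4° = 14.55 m/s.
For a projectile landing at launch height, time of flight is t = 2 v_y / g = 2 × 14.55 / 9.8 = 2.97 s.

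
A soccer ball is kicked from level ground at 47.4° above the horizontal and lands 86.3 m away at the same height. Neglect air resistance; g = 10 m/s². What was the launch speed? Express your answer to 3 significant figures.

On level ground, R = v₀² sin(2θ) / g, so v₀ = √(R g / sin 2θ).
sin(2 × 47.4°) = 0.9965.
v₀ = √(86.3 × 10 / 0.9965) = √866.0 = 29.4 m/s.

29.4 m/s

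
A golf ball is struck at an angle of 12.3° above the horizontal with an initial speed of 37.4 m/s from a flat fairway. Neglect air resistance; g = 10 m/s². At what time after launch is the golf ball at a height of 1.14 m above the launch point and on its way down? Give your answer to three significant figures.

v_y0 = 37.4 sin 12.3° = 7.967 m/s.
Set y = v_y0 t − ½ g t² = 1.14: 5.000 t² − 7.967 t + 1.14 = 0.
t = [7.967 ± √(63.47 − 22.80)] / 10 = (7.967 ± 6.377) / 10, giving t = 0.159 s or t = 1.43 s.
On the way down corresponds to the larger root: t = 1.43 s.

1.43 s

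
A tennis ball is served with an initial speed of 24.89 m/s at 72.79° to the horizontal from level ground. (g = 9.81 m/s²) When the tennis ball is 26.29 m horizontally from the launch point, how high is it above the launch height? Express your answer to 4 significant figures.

22.37 m

v_x = 24.89 cos 72.79° = 7.3643 m/s, v_y0 = 24.89 sin 72.79° = 23.776 m/s.
Time to reach x = 26.29 m: t = x / v_x = 26.29 / 7.3643 = 3.5699 s.
y = v_y0 t − ½ g t² = 23.776×3.5699 − 4.905×3.5699² = 22.37 m.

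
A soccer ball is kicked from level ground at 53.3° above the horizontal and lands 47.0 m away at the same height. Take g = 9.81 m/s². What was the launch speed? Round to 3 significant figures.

21.9 m/s

On level ground, R = v₀² sin(2θ) / g, so v₀ = √(R g / sin 2θ).
sin(2 × 53.3°) = 0.9583.
v₀ = √(47.0 × 9.81 / 0.9583) = √481.1 = 21.9 m/s.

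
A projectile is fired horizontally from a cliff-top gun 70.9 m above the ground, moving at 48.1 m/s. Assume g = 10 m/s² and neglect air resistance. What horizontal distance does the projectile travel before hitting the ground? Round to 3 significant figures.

Initial vertical velocity is zero, so the fall time comes from h = ½ g t²: t = √(2 × 70.9 / 10) = 3.766 s.
Horizontal motion is uniform at 48.1 m/s, so x = 48.1 × 3.766 = 181 m.

181 m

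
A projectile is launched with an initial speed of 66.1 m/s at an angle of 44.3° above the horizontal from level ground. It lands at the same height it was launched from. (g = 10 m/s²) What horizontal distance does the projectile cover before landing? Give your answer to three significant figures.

437 m

For level ground, R = v₀² sin(2θ) / g.
sin(2 × 44.3°) = sin 88.60° = 0.9997.
R = (66.1)² × 0.9997 / 10 = 437 m.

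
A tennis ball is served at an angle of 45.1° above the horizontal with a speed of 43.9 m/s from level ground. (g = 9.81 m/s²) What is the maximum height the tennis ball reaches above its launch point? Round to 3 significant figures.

Vertical component of launch velocity: v_y = 43.9 sin 45.1° = 31.10 m/s.
At the highest point the vertical velocity is zero, so v_y² = 2 g h_max.
h_max = (31.10)² / (2 × 9.81) = 967.2 / 19.62 = 49.3 m.

49.3 m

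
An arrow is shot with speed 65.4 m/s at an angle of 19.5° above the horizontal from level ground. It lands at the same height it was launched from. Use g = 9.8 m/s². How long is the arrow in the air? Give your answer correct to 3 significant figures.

Vertical component: v_y = 65.4 sin 19.5° = 21.83 m/s.
For a projectile landing at launch height, time of flight is t = 2 v_y / g = 2 × 21.83 / 9.8 = 4.46 s.

4.46 s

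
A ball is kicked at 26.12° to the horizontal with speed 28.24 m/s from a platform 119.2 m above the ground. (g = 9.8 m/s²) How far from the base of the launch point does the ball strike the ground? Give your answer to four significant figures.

161.3 m

Components: v_x = 28.24 cos 26.12° = 25.356 m/s, v_y = 28.24 sin 26.12° = 12.433 m/s.
Vertical: 0 = 119.2 + 12.433 t − ½(9.8) t² ⇒ 4.900 t² − 12.433 t − 119.2 = 0.
t = [12.433 + √(154.58 + 2336.3)] / 9.800 = 6.3614 s.
Horizontal: R = v_x · t = 25.356 × 6.3614 = 161.3 m.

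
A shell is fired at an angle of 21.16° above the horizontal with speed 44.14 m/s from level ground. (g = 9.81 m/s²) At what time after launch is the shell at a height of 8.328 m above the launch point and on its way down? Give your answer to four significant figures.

2.594 s

v_y0 = 44.14 sin 21.16° = 15.933 m/s.
Set y = v_y0 t − ½ g t² = 8.328: 4.905 t² − 15.933 t + 8.328 = 0.
t = [15.933 ± √(253.86 − 163.40)] / 9.81 = (15.933 ± 9.5110) / 9.81, giving t = 0.6546 s or t = 2.594 s.
On the way down corresponds to the larger root: t = 2.594 s.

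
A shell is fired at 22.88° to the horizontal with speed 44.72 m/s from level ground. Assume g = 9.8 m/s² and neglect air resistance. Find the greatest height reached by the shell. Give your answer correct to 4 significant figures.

Vertical component of launch velocity: v_y = 44.72 sin 22.88° = 17.387 m/s.
At the highest point the vertical velocity is zero, so v_y² = 2 g h_max.
h_max = (17.387)² / (2 × 9.8) = 302.31 / 19.60 = 15.42 m.

15.42 m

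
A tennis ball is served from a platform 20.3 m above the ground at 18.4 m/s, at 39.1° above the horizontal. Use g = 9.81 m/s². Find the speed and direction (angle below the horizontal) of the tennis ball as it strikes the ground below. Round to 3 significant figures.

v_x = 18.4 cos 39.1° = 14.28 m/s (constant).
|v_y| at impact = √((11.60)² + 2×9.81×20.3) = 23.08 m/s.
Speed = √(14.28² + 23.08²) = 27.1 m/s; angle = arctan(23.08/14.28) = 58.3° below horizontal.

27.1 m/s at 58.3° below the horizontal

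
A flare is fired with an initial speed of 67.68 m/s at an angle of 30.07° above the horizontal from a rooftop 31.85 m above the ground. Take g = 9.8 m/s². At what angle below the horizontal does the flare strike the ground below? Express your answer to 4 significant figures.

35.72°

v_x = 67.68 cos 30.07° = 58.571 m/s.
At impact |v_y| = √(v_y0² + 2 g h) = √(33.912² + 2×9.8×31.85) = 42.122 m/s.
Angle below horizontal = arctan(|v_y| / v_x) = arctan(42.122 / 58.571) = 35.72°.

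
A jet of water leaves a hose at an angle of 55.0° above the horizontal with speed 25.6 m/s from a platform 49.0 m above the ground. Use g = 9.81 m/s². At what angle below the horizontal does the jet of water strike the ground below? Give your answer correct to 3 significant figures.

v_x = 25.6 cos 55.0° = 14.68 m/s.
At impact |v_y| = √(v_y0² + 2 g h) = √(20.97² + 2×9.81×49.0) = 37.43 m/s.
Angle below horizontal = arctan(|v_y| / v_x) = arctan(37.43 / 14.68) = 68.6°.

68.6°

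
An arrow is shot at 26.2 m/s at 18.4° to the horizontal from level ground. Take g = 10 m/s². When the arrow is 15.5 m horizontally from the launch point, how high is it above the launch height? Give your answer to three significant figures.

3.21 m

v_x = 26.2 cos 18.4° = 24.86 m/s, v_y0 = 26.2 sin 18.4° = 8.270 m/s.
Time to reach x = 15.5 m: t = x / v_x = 15.5 / 24.86 = 0.6235 s.
y = v_y0 t − ½ g t² = 8.270×0.6235 − 5.000×0.6235² = 3.21 m.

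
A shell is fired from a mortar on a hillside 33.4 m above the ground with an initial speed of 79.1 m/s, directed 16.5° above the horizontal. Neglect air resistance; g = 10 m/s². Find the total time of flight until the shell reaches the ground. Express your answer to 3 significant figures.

5.67 s

Vertical component: v_y = 79.1 sin 16.5° = 22.47 m/s.
Taking up as positive with launch at y = 33.4 m, landing at y = 0: 0 = 33.4 + 22.47 t − ½(10) t².
Solving 5.000 t² − 22.47 t − 33.4 = 0 gives t = [22.47 + √(22.47² + 4·5.000·33.4)] / 10.00 = 5.67 s.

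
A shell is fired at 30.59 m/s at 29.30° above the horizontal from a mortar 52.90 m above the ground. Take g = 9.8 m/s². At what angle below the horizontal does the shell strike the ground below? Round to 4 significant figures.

53.08°

v_x = 30.59 cos 29.30° = 26.677 m/s.
At impact |v_y| = √(v_y0² + 2 g h) = √(14.970² + 2×9.8×52.90) = 35.510 m/s.
Angle below horizontal = arctan(|v_y| / v_x) = arctan(35.510 / 26.677) = 53.08°.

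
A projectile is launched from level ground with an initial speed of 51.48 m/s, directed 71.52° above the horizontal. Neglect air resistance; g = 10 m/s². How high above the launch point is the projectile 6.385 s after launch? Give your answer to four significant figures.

107.9 m

v_y0 = 51.48 sin 71.52° = 48.825 m/s.
y(t) = v_y0 t − ½ g t² = 48.825×6.385 − 5.000×6.385² = 107.9 m.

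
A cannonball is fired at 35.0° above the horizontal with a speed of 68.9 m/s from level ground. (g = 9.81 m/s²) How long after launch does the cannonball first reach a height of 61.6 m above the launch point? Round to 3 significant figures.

v_y0 = 68.9 sin 35.0° = 39.52 m/s.
Set y = v_y0 t − ½ g t² = 61.6: 4.905 t² − 39.52 t + 61.6 = 0.
t = [39.52 ± √(1562 − 1209)] / 9.81 = (39.52 ± 18.79) / 9.81, giving t = 2.11 s or t = 5.94 s.
The cannonball is on the way up at the first time, so t = 2.11 s.

2.11 s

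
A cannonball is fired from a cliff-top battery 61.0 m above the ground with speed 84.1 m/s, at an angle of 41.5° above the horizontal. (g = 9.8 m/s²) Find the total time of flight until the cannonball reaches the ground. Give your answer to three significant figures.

Vertical component: v_y = 84.1 sin 41.5° = 55.73 m/s.
Taking up as positive with launch at y = 61.0 m, landing at y = 0: 0 = 61.0 + 55.73 t − ½(9.8) t².
Solving 4.900 t² − 55.73 t − 61.0 = 0 gives t = [55.73 + √(55.73² + 4·4.900·61.0)] / 9.800 = 12.4 s.

12.4 s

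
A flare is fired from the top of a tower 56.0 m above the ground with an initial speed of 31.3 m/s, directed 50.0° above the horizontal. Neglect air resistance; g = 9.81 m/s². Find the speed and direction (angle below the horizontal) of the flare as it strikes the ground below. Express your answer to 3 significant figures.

45.6 m/s at 63.8° below the horizontal

v_x = 31.3 cos 50.0° = 20.12 m/s (constant).
|v_y| at impact = √((23.98)² + 2×9.81×56.0) = 40.91 m/s.
Speed = √(20.12² + 40.91²) = 45.6 m/s; angle = arctan(40.91/20.12) = 63.8° below horizontal.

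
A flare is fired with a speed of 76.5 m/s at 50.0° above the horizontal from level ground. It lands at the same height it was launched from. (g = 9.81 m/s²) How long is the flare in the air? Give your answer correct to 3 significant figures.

11.9 s

Vertical component: v_y = 76.5 sin 50.0° = 58.60 m/s.
For a projectile landing at launch height, time of flight is t = 2 v_y / g = 2 × 58.60 / 9.81 = 11.9 s.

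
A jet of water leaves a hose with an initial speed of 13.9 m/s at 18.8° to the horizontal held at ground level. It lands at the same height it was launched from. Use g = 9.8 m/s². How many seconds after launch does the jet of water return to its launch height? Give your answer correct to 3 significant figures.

Vertical component: v_y = 13.9 sin 18.8° = 4.479 m/s.
For a projectile landing at launch height, time of flight is t = 2 v_y / g = 2 × 4.479 / 9.8 = 0.914 s.

0.914 s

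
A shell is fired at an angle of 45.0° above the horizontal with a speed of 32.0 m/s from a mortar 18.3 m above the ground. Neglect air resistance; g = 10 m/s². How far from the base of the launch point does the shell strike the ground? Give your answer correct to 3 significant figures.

Components: v_x = 32.0 cos 45.0° = 22.63 m/s, v_y = 32.0 sin 45.0° = 22.63 m/s.
Vertical: 0 = 18.3 + 22.63 t − ½(10) t² ⇒ 5.000 t² − 22.63 t − 18.3 = 0.
t = [22.63 + √(512.1 + 366.0)] / 10.00 = 5.226 s.
Horizontal: R = v_x · t = 22.63 × 5.226 = 118 m.

118 m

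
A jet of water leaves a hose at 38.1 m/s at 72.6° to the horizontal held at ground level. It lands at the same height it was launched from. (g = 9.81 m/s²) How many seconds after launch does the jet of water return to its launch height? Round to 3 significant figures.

7.41 s

Vertical component: v_y = 38.1 sin 72.6° = 36.36 m/s.
For a projectile landing at launch height, time of flight is t = 2 v_y / g = 2 × 36.36 / 9.81 = 7.41 s.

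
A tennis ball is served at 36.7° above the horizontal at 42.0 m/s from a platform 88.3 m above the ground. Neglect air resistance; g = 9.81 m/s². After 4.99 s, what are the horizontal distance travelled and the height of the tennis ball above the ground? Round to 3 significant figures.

v_x = 42.0 cos 36.7° = 33.67 m/s; v_y0 = 42.0 sin 36.7° = 25.10 m/s.
x = v_x t = 33.67 × 4.99 = 168 m.
y = 88.3 + v_y0 t − ½ g t² = 91.4 m.

x = 168 m, y = 91.4 m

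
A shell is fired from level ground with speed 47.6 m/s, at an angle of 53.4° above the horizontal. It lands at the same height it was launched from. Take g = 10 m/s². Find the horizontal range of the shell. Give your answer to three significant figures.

217 m

Components: v_x = 47.6 cos 53.4° = 28.38 m/s, v_y = 47.6 sin 53.4° = 38.21 m/s.
Time of flight (same landing height): t = 2 v_y / g = 2 × 38.21 / 10 = 7.642 s.
Range: R = v_x · t = 28.38 × 7.642 = 217 m.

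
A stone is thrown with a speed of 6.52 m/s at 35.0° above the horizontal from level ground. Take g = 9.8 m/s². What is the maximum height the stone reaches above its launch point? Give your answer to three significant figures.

Vertical component of launch velocity: v_y = 6.52 sin 35.0° = 3.740 m/s.
At the highest point the vertical velocity is zero, so v_y² = 2 g h_max.
h_max = (3.740)² / (2 × 9.8) = 13.99 / 19.60 = 0.714 m.

0.714 m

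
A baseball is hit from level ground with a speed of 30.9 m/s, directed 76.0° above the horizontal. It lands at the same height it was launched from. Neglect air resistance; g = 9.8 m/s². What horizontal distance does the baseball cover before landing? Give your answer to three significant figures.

Components: v_x = 30.9 cos 76.0° = 7.475 m/s, v_y = 30.9 sin 76.0° = 29.98 m/s.
Time of flight (same landing height): t = 2 v_y / g = 2 × 29.98 / 9.8 = 6.118 s.
Range: R = v_x · t = 7.475 × 6.118 = 45.7 m.

45.7 m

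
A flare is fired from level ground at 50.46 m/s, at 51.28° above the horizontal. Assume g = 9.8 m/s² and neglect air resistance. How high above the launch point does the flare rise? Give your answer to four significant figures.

Vertical component of launch velocity: v_y = 50.46 sin 51.28° = 39.370 m/s.
At the highest point the vertical velocity is zero, so v_y² = 2 g h_max.
h_max = (39.370)² / (2 × 9.8) = 1550.0 / 19.60 = 79.08 m.

79.08 m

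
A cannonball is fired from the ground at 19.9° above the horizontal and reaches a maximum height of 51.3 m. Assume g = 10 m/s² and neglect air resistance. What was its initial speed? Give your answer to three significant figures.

At maximum height v_y = 0, so (v₀ sin θ)² = 2 g H.
v₀ sin 19.9° = √(2 × 10 × 51.3) = 32.03 m/s.
v₀ = 32.03 / sin 19.9° = 32.03 / 0.3404 = 94.1 m/s.

94.1 m/s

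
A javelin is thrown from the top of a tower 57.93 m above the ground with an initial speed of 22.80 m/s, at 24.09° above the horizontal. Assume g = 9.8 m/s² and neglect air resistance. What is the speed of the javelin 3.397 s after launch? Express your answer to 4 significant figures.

31.76 m/s

v_x = 22.80 cos 24.09° = 20.814 m/s (constant).
v_y(t) = 22.80 sin 24.09° − g t = 9.3063 − 9.8 × 3.397 = -23.984 m/s.
Speed = √(v_x² + v_y²) = √(433.22 + 575.23) = 31.76 m/s.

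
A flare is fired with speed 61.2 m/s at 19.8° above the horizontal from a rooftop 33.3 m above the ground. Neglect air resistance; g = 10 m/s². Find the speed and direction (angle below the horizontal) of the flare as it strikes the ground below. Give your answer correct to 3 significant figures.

v_x = 61.2 cos 19.8° = 57.58 m/s (constant).
|v_y| at impact = √((20.73)² + 2×10×33.3) = 33.10 m/s.
Speed = √(57.58² + 33.10²) = 66.4 m/s; angle = arctan(33.10/57.58) = 29.9° below horizontal.

66.4 m/s at 29.9° below the horizontal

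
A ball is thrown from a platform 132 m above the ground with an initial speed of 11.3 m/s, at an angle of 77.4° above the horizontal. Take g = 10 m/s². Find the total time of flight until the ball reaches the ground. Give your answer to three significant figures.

6.36 s

Vertical component: v_y = 11.3 sin 77.4° = 11.03 m/s.
Taking up as positive with launch at y = 132 m, landing at y = 0: 0 = 132 + 11.03 t − ½(10) t².
Solving 5.000 t² − 11.03 t − 132 = 0 gives t = [11.03 + √(11.03² + 4·5.000·132)] / 10.00 = 6.36 s.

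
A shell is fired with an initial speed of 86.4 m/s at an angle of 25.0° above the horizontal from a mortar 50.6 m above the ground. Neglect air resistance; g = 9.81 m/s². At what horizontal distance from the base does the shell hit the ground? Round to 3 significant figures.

676 m

Components: v_x = 86.4 cos 25.0° = 78.30 m/s, v_y = 86.4 sin 25.0° = 36.51 m/s.
Vertical: 0 = 50.6 + 36.51 t − ½(9.81) t² ⇒ 4.905 t² − 36.51 t − 50.6 = 0.
t = [36.51 + √(1333 + 992.8)] / 9.810 = 8.638 s.
Horizontal: R = v_x · t = 78.30 × 8.638 = 676 m.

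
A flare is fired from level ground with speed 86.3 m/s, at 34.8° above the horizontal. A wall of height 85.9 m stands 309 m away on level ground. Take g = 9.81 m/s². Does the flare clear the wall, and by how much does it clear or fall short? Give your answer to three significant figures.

v_x = 86.3 cos 34.8° = 70.87 m/s; v_y0 = 86.3 sin 34.8° = 49.25 m/s.
Time to reach the wall: t = 309 / 70.87 = 4.360 s.
Height at that point: y = 49.25×4.360 − 4.905×4.360² = 121.5 m.
That is 121.5 − 85.9 = 35.6 m above the top of the wall, so the flare clears it.

Yes — it clears the wall by 35.6 m.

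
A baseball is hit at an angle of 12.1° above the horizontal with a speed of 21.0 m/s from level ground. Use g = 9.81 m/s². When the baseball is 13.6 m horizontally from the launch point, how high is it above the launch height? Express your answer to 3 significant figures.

v_x = 21.0 cos 12.1° = 20.53 m/s, v_y0 = 21.0 sin 12.1° = 4.402 m/s.
Time to reach x = 13.6 m: t = x / v_x = 13.6 / 20.53 = 0.6624 s.
y = v_y0 t − ½ g t² = 4.402×0.6624 − 4.905×0.6624² = 0.764 m.

0.764 m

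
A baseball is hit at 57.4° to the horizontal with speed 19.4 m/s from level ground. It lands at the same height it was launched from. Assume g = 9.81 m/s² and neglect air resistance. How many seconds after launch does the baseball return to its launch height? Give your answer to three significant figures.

3.33 s

Vertical component: v_y = 19.4 sin 57.4° = 16.34 m/s.
For a projectile landing at launch height, time of flight is t = 2 v_y / g = 2 × 16.34 / 9.81 = 3.33 s.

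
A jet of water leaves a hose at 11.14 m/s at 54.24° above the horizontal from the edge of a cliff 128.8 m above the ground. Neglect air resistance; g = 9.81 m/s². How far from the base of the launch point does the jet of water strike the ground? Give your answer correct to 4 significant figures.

39.89 m

Components: v_x = 11.14 cos 54.24° = 6.5101 m/s, v_y = 11.14 sin 54.24° = 9.0398 m/s.
Vertical: 0 = 128.8 + 9.0398 t − ½(9.81) t² ⇒ 4.905 t² − 9.0398 t − 128.8 = 0.
t = [9.0398 + √(81.718 + 2527.1)] / 9.810 = 6.1281 s.
Horizontal: R = v_x · t = 6.5101 × 6.1281 = 39.89 m.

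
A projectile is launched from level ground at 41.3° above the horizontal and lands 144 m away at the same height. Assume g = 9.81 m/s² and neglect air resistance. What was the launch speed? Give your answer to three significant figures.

On level ground, R = v₀² sin(2θ) / g, so v₀ = √(R g / sin 2θ).
sin(2 × 41.3°) = 0.9917.
v₀ = √(144 × 9.81 / 0.9917) = √1424 = 37.7 m/s.

37.7 m/s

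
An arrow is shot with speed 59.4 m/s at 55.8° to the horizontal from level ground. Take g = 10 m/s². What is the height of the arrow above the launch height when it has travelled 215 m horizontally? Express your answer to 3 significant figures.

v_x = 59.4 cos 55.8° = 33.39 m/s, v_y0 = 59.4 sin 55.8° = 49.13 m/s.
Time to reach x = 215 m: t = x / v_x = 215 / 33.39 = 6.439 s.
y = v_y0 t − ½ g t² = 49.13×6.439 − 5.000×6.439² = 109 m.

109 m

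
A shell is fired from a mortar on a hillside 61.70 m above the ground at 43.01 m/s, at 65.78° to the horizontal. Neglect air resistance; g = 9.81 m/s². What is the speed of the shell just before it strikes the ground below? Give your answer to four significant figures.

55.32 m/s

v_x = 43.01 cos 65.78° = 17.644 m/s is unchanged throughout.
For the vertical component, v_y² = v_y0² + 2 g h = (39.224)² + 2×9.81×61.70 = 2749.1, so |v_y| = 52.432 m/s.
Impact speed = √(v_x² + v_y²) = √(311.31 + 2749.1) = 55.32 m/s.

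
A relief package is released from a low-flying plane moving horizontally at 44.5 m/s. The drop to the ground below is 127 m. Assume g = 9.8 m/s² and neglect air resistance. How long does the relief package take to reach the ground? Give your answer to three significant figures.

5.09 s

The horizontal speed doesn't affect the fall. With v_y0 = 0, h = ½ g t².
t = √(2 × 127 / 9.8) = √25.92 = 5.09 s.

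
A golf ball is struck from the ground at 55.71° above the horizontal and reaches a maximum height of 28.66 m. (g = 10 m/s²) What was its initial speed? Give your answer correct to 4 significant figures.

At maximum height v_y = 0, so (v₀ sin θ)² = 2 g H.
v₀ sin 55.71° = √(2 × 10 × 28.66) = 23.942 m/s.
v₀ = 23.942 / sin 55.71° = 23.942 / 0.8262 = 28.98 m/s.

28.98 m/s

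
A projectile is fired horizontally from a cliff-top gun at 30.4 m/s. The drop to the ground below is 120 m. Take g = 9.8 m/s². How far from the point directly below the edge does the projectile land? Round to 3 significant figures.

Initial vertical velocity is zero, so the fall time comes from h = ½ g t²: t = √(2 × 120 / 9.8) = 4.949 s.
Horizontal motion is uniform at 30.4 m/s, so x = 30.4 × 4.949 = 150 m.

150 m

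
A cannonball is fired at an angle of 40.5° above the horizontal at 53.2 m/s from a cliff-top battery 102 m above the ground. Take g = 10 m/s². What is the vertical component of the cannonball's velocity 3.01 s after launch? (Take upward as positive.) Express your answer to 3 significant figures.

Initial vertical component: v_y0 = 53.2 sin 40.5° = 34.55 m/s.
v_y(t) = v_y0 − g t = 34.55 − 10 × 3.01 = 4.45 m/s.

4.45 m/s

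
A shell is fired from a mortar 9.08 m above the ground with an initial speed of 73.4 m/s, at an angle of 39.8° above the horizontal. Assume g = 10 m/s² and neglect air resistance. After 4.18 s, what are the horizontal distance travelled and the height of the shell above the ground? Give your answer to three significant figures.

v_x = 73.4 cos 39.8° = 56.39 m/s; v_y0 = 73.4 sin 39.8° = 46.98 m/s.
x = v_x t = 56.39 × 4.18 = 236 m.
y = 9.08 + v_y0 t − ½ g t² = 118 m.

x = 236 m, y = 118 m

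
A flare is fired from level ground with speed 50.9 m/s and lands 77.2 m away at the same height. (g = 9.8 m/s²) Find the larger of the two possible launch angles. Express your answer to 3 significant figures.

Level-ground range: R = v₀² sin(2θ)/g ⇒ sin 2θ = R g / v₀² = 77.2×9.8/50.9² = 0.2920.
2θ = arcsin(0.2920) = 16.98° or 180° − 16.98° = 163.02°.
So θ = 8.49° or θ = 81.5°.

81.5°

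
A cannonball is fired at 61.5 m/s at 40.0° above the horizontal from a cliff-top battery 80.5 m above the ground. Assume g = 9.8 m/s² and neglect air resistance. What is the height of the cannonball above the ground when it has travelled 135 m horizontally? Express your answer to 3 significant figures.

154 m

v_x = 61.5 cos 40.0° = 47.11 m/s, v_y0 = 61.5 sin 40.0° = 39.53 m/s.
Time to reach x = 135 m: t = x / v_x = 135 / 47.11 = 2.866 s.
y = 80.5 + v_y0 t − ½ g t² = 80.5 + 39.53×2.866 − 4.900×2.866² = 154 m.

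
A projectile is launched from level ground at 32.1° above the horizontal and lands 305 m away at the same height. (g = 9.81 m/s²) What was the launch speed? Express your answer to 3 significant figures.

57.6 m/s

On level ground, R = v₀² sin(2θ) / g, so v₀ = √(R g / sin 2θ).
sin(2 × 32.1°) = 0.9003.
v₀ = √(305 × 9.81 / 0.9003) = √3323 = 57.6 m/s.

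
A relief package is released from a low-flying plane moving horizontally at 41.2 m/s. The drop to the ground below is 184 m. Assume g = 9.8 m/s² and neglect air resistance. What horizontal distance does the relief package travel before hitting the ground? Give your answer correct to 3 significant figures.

Initial vertical velocity is zero, so the fall time comes from h = ½ g t²: t = √(2 × 184 / 9.8) = 6.128 s.
Horizontal motion is uniform at 41.2 m/s, so x = 41.2 × 6.128 = 252 m.

252 m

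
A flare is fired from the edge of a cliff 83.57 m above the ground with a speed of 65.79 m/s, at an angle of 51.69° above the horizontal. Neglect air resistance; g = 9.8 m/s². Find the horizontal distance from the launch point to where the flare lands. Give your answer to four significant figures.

487.8 m

Components: v_x = 65.79 cos 51.69° = 40.784 m/s, v_y = 65.79 sin 51.69° = 51.623 m/s.
Vertical: 0 = 83.57 + 51.623 t − ½(9.8) t² ⇒ 4.900 t² − 51.623 t − 83.57 = 0.
t = [51.623 + √(2664.9 + 1638.0)] / 9.800 = 11.961 s.
Horizontal: R = v_x · t = 40.784 × 11.961 = 487.8 m.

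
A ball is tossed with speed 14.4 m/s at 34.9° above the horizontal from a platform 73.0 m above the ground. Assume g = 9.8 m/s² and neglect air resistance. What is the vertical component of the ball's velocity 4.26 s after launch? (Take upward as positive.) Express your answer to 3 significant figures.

Initial vertical component: v_y0 = 14.4 sin 34.9° = 8.239 m/s.
v_y(t) = v_y0 − g t = 8.239 − 9.8 × 4.26 = -33.5 m/s.

-33.5 m/s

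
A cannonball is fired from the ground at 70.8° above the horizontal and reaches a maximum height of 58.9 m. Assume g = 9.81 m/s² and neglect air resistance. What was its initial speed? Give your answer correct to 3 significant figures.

36.0 m/s

At maximum height v_y = 0, so (v₀ sin θ)² = 2 g H.
v₀ sin 70.8° = √(2 × 9.81 × 58.9) = 33.99 m/s.
v₀ = 33.99 / sin 70.8° = 33.99 / 0.9444 = 36.0 m/s.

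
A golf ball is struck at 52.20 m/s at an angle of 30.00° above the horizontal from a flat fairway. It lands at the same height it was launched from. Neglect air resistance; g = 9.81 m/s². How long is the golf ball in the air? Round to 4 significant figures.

5.321 s

Vertical component: v_y = 52.20 sin 30.00° = 26.100 m/s.
For a projectile landing at launch height, time of flight is t = 2 v_y / g = 2 × 26.100 / 9.81 = 5.321 s.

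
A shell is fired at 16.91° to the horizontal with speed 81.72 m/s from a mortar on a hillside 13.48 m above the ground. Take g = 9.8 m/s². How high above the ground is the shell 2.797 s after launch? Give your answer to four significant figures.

v_y0 = 81.72 sin 16.91° = 23.770 m/s.
y(t) = 13.48 + v_y0 t − ½ g t² = 13.48 + 23.770×2.797 − ½×9.8×2.797² = 41.63 m.

41.63 m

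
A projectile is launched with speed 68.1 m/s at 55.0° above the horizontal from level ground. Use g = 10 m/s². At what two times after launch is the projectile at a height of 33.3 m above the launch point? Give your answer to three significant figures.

v_y0 = 68.1 sin 55.0° = 55.78 m/s.
Set y = v_y0 t − ½ g t² = 33.3: 5.000 t² − 55.78 t + 33.3 = 0.
t = [55.78 ± √(3111 − 666.0)] / 10 = (55.78 ± 49.45) / 10, giving t = 0.633 s or t = 10.5 s.
So the projectile is at 33.3 m at t = 0.633 s (rising) and t = 10.5 s (falling).

0.633 s and 10.5 s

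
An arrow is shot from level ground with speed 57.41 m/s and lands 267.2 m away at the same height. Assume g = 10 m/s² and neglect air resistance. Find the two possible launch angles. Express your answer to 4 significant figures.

Level-ground range: R = v₀² sin(2θ)/g ⇒ sin 2θ = R g / v₀² = 267.2×10/57.41² = 0.8107.
2θ = arcsin(0.8107) = 54.164° or 180° − 54.164° = 125.836°.
So θ = 27.08° or θ = 62.92°.

27.08° and 62.92°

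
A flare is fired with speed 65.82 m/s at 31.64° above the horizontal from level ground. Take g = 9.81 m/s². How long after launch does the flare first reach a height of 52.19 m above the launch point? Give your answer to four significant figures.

v_y0 = 65.82 sin 31.64° = 34.528 m/s.
Set y = v_y0 t − ½ g t² = 52.19: 4.905 t² − 34.528 t + 52.19 = 0.
t = [34.528 ± √(1192.2 − 1024.0)] / 9.81 = (34.528 ± 12.969) / 9.81, giving t = 2.198 s or t = 4.842 s.
The flare is on the way up at the first time, so t = 2.198 s.

2.198 s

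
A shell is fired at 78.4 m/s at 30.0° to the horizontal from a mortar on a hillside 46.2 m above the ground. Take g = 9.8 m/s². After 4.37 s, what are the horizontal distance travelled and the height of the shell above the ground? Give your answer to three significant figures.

v_x = 78.4 cos 30.0° = 67.90 m/s; v_y0 = 78.4 sin 30.0° = 39.20 m/s.
x = v_x t = 67.90 × 4.37 = 297 m.
y = 46.2 + v_y0 t − ½ g t² = 124 m.

x = 297 m, y = 124 m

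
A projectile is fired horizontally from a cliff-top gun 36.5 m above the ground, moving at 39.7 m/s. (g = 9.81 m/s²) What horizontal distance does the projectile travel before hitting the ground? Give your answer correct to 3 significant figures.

108 m

Initial vertical velocity is zero, so the fall time comes from h = ½ g t²: t = √(2 × 36.5 / 9.81) = 2.728 s.
Horizontal motion is uniform at 39.7 m/s, so x = 39.7 × 2.728 = 108 m.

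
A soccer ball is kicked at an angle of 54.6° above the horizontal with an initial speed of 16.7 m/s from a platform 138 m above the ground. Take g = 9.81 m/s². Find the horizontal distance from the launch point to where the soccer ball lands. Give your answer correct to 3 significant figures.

Components: v_x = 16.7 cos 54.6° = 9.674 m/s, v_y = 16.7 sin 54.6° = 13.61 m/s.
Vertical: 0 = 138 + 13.61 t − ½(9.81) t² ⇒ 4.905 t² − 13.61 t − 138 = 0.
t = [13.61 + √(185.2 + 2708)] / 9.810 = 6.870 s.
Horizontal: R = v_x · t = 9.674 × 6.870 = 66.5 m.

66.5 m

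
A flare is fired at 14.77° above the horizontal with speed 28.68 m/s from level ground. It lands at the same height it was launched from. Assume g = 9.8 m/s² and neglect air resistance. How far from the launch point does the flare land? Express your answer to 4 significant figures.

41.38 m

For level ground, R = v₀² sin(2θ) / g.
sin(2 × 14.77°) = sin 29.540° = 0.4930.
R = (28.68)² × 0.4930 / 9.8 = 41.38 m.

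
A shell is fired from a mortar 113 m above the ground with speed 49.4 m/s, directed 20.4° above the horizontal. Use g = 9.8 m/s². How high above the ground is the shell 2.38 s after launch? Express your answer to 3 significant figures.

126 m

v_y0 = 49.4 sin 20.4° = 17.22 m/s.
y(t) = 113 + v_y0 t − ½ g t² = 113 + 17.22×2.38 − ½×9.8×2.38² = 126 m.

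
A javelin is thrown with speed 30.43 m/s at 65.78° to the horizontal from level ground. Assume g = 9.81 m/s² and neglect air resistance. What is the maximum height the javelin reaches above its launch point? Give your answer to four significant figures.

39.25 m

Vertical component of launch velocity: v_y = 30.43 sin 65.78° = 27.751 m/s.
At the highest point the vertical velocity is zero, so v_y² = 2 g h_max.
h_max = (27.751)² / (2 × 9.81) = 770.12 / 19.62 = 39.25 m.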